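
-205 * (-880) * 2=360800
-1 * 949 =-949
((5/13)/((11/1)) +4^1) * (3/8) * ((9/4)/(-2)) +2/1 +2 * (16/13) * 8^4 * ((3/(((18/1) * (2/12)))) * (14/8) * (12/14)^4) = 29897933587/3139136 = 9524.26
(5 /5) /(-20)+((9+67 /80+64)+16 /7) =76.07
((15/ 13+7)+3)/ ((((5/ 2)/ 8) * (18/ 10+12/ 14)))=16240/ 1209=13.43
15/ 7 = 2.14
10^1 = 10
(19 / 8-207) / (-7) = 1637 / 56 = 29.23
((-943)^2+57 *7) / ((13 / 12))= 10675776 / 13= 821213.54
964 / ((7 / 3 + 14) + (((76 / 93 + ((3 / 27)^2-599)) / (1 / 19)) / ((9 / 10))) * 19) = -21785436 / 5421872543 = -0.00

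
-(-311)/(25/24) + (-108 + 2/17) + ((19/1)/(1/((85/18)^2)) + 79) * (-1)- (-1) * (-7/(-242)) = -5198145473/16661700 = -311.98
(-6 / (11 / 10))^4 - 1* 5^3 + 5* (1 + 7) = 11715515 / 14641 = 800.19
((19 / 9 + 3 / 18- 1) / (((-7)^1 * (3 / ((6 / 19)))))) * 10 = -230 / 1197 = -0.19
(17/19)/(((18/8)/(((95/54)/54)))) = 85/6561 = 0.01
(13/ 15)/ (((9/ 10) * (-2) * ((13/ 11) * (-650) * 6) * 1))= 11/ 105300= 0.00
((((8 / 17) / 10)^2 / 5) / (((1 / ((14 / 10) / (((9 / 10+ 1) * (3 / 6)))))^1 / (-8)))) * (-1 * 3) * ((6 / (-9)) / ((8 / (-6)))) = 5376 / 686375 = 0.01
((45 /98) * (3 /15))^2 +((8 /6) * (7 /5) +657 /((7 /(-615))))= -8315181773 /144060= -57720.27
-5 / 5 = -1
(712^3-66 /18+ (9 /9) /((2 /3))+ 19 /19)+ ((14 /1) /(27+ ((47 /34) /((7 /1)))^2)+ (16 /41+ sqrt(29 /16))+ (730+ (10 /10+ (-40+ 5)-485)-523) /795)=sqrt(29) /4+ 36038397249083952277 /99844808430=360944128.70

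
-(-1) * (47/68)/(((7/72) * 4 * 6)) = 0.30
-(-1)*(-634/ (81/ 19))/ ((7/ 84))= -48184/ 27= -1784.59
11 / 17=0.65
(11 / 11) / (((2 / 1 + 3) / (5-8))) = -0.60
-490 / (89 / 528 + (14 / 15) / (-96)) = -1940400 / 629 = -3084.90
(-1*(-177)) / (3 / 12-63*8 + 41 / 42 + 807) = 14868 / 25555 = 0.58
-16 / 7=-2.29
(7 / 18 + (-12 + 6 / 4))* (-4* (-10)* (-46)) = 167440 / 9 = 18604.44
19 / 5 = 3.80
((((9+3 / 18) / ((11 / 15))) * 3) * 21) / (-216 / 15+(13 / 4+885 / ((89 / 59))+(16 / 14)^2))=68685750 / 50312117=1.37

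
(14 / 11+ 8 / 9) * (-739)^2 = 116869894 / 99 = 1180503.98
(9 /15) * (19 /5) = 57 /25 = 2.28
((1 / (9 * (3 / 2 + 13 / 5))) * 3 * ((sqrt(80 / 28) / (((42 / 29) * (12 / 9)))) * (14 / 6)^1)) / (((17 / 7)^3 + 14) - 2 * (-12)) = 7105 * sqrt(35) / 13244886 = 0.00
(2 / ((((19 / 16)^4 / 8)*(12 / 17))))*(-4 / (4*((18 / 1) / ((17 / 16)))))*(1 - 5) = 9469952 / 3518667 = 2.69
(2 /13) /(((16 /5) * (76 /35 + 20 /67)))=11725 /602368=0.02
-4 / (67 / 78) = -312 / 67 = -4.66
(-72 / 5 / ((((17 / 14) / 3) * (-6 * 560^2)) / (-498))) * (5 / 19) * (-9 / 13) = 20169 / 11757200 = 0.00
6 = 6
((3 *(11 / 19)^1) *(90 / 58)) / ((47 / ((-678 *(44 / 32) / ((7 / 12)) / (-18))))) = 1845855 / 362558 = 5.09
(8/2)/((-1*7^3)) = -0.01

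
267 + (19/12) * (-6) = 515/2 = 257.50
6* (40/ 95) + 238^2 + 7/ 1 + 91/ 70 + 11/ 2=5382731/ 95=56660.33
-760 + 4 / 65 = -49396 / 65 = -759.94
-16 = -16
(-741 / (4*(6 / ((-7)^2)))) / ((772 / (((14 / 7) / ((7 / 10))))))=-8645 / 1544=-5.60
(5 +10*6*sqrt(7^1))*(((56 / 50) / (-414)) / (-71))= 14 / 73485 +56*sqrt(7) / 24495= 0.01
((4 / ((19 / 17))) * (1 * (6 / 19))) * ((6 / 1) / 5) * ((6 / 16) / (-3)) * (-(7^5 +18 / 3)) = 5144778 / 1805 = 2850.29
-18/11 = -1.64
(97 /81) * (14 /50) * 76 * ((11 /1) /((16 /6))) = 105.12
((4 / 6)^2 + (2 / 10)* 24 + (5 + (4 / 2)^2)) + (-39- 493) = -23299 / 45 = -517.76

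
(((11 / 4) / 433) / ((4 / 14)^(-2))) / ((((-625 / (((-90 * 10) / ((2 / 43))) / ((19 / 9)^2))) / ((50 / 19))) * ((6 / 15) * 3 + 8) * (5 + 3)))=1724085 / 13388521076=0.00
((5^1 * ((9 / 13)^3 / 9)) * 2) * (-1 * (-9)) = 7290 / 2197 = 3.32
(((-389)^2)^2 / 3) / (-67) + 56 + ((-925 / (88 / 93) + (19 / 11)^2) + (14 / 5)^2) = -554137119981347 / 4864200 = -113921532.83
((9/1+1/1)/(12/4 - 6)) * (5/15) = -1.11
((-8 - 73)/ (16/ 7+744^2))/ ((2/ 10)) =-2835/ 3874768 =-0.00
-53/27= -1.96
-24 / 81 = -0.30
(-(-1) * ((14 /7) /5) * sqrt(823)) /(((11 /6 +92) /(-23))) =-2.81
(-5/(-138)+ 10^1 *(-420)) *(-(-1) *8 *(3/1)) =-2318380/23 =-100799.13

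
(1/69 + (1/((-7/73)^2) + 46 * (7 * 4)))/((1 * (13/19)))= 89727082/43953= 2041.43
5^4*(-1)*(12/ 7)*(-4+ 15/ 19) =457500/ 133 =3439.85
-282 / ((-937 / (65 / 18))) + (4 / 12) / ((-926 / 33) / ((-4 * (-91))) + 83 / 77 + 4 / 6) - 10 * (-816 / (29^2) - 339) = 80521726478677 / 23675970765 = 3400.99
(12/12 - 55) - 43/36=-1987/36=-55.19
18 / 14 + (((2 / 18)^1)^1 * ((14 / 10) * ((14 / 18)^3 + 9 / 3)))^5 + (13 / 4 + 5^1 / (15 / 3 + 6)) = 18858040985243033906593 / 3744560961389534070708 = 5.04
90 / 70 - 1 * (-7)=58 / 7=8.29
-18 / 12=-3 / 2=-1.50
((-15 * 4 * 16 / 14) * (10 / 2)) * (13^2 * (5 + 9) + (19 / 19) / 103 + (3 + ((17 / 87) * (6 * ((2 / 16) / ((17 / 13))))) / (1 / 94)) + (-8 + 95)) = -17682162000 / 20909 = -845672.29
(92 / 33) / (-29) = -0.10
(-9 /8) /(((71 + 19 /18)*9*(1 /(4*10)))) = -90 /1297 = -0.07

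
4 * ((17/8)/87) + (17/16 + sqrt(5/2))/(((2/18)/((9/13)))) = 121567/18096 + 81 * sqrt(10)/26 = 16.57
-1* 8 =-8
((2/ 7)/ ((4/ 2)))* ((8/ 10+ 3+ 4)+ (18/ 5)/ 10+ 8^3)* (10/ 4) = 6502/ 35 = 185.77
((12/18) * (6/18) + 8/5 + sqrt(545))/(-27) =-sqrt(545)/27 -82/1215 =-0.93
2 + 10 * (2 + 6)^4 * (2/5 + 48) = 1982466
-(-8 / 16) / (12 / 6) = 1 / 4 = 0.25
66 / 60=11 / 10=1.10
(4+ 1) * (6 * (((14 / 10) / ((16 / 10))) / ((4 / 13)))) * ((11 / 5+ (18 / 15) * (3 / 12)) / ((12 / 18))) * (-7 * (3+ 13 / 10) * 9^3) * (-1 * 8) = 898561755 / 16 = 56160109.69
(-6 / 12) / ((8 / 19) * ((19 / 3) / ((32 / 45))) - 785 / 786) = -786 / 4325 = -0.18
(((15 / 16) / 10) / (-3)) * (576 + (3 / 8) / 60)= -92161 / 5120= -18.00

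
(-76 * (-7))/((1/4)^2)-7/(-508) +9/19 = 82162529/9652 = 8512.49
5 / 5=1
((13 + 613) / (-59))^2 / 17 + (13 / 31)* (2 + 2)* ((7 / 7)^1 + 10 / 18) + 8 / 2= 218455792 / 16510383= 13.23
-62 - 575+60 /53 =-33701 /53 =-635.87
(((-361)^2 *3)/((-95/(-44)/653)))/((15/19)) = 3744382972/25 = 149775318.88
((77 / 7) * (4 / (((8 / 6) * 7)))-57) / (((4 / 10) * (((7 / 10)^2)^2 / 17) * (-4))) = 38887500 / 16807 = 2313.77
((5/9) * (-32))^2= 25600/81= 316.05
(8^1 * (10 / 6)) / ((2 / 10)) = 200 / 3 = 66.67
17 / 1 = 17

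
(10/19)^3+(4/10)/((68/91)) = 794169/1166030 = 0.68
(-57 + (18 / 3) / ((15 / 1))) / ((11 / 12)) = -3396 / 55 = -61.75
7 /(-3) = -2.33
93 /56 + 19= 1157 /56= 20.66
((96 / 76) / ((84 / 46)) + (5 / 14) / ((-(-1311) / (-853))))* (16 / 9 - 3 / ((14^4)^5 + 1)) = 11286512983849218591315367355 / 13820824440681095230585472322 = 0.82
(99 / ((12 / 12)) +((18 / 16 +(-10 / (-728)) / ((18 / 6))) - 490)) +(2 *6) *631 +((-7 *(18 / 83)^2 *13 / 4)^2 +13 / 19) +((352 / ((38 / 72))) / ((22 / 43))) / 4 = 14789383173396385 / 1969330488216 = 7509.85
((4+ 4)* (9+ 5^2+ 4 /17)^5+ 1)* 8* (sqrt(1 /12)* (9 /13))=601532124.56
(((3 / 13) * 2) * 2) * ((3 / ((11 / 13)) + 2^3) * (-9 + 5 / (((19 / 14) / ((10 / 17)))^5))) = -47811608436414588 / 502746029191549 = -95.10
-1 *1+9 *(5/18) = 3/2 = 1.50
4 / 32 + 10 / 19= 99 / 152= 0.65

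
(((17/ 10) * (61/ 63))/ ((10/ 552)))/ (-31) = -47702/ 16275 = -2.93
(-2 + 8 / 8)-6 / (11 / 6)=-47 / 11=-4.27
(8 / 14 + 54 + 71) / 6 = 293 / 14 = 20.93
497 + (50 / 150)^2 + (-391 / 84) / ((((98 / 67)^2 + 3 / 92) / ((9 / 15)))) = 140103384457 / 282566025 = 495.83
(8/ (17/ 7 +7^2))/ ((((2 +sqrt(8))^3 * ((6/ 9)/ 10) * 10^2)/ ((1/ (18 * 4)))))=0.00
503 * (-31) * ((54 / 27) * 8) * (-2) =498976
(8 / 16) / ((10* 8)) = 1 / 160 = 0.01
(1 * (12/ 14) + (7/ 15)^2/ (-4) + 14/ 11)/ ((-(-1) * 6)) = 0.35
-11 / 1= -11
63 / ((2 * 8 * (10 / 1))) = 63 / 160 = 0.39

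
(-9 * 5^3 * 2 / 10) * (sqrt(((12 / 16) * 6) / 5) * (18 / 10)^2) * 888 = -614132.03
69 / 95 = 0.73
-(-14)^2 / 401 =-0.49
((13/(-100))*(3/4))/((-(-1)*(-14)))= 39/5600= 0.01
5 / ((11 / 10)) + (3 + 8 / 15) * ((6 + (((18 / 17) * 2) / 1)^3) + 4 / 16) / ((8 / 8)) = 195147767 / 3242580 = 60.18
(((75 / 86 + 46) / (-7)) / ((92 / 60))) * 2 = -60465 / 6923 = -8.73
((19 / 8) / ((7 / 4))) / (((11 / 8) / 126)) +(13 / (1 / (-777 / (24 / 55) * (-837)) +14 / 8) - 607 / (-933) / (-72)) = 8127423497284997 / 61672697357832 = 131.78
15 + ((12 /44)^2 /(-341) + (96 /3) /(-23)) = 13.61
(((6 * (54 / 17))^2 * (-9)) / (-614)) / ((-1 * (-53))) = 0.10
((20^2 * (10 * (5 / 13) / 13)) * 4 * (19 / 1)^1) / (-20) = -76000 / 169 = -449.70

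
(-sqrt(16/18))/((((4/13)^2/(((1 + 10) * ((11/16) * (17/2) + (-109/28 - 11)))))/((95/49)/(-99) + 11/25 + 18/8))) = 443762618897 * sqrt(2)/237081600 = 2647.08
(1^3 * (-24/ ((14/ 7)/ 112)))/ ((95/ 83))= -111552/ 95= -1174.23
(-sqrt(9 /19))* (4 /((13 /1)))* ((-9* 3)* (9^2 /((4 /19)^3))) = 2368521* sqrt(19) /208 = 49635.31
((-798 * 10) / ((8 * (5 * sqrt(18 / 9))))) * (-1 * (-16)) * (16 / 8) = -3192 * sqrt(2) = -4514.17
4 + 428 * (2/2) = 432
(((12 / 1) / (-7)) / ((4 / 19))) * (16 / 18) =-152 / 21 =-7.24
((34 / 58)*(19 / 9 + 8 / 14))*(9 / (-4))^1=-2873 / 812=-3.54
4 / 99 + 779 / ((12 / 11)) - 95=245173 / 396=619.12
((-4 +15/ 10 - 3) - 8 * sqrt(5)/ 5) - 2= -11.08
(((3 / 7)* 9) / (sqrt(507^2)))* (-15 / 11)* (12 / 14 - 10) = 0.09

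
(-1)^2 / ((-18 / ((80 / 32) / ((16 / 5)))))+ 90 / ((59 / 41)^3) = 3567730165 / 118298304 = 30.16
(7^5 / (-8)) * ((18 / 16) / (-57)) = 50421 / 1216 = 41.46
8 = 8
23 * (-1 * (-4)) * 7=644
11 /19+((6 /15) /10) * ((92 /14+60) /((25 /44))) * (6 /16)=194216 /83125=2.34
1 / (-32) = -1 / 32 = -0.03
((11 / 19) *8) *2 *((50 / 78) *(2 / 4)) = 2200 / 741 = 2.97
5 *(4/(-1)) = -20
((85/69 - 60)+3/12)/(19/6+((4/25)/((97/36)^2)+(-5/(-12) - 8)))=3799118975/285308491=13.32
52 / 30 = 26 / 15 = 1.73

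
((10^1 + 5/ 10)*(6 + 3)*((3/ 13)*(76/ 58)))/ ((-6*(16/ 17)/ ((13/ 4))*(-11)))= 61047/ 40832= 1.50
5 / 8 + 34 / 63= 587 / 504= 1.16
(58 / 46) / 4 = 29 / 92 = 0.32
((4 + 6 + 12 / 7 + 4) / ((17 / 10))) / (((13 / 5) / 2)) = 7.11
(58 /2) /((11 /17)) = 493 /11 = 44.82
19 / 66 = 0.29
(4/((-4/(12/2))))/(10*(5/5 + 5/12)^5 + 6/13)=-9704448/93037201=-0.10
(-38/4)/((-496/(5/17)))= 95/16864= 0.01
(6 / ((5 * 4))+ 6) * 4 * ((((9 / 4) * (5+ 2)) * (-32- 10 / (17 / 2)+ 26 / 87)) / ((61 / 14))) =-450325386 / 150365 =-2994.88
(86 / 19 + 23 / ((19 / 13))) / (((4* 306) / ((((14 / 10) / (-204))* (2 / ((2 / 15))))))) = -2695 / 1581408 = -0.00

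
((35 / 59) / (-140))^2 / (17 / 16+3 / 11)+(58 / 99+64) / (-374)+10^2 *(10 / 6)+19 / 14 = 35587788492617 / 212019947370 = 167.85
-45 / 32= -1.41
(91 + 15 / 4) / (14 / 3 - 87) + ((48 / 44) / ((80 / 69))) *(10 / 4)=26115 / 21736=1.20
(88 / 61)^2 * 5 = 38720 / 3721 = 10.41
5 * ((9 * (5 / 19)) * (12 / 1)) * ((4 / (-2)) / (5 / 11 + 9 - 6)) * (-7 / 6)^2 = -40425 / 361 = -111.98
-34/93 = -0.37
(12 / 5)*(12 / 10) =72 / 25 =2.88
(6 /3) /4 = 1 /2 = 0.50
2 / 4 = 1 / 2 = 0.50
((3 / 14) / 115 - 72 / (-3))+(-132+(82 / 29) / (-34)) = -85787371 / 793730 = -108.08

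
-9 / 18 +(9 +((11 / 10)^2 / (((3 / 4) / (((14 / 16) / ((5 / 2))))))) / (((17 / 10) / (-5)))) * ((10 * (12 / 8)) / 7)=1812 / 119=15.23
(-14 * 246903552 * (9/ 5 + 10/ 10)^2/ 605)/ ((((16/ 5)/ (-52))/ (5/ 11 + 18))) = 446982832977408/ 33275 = 13432992726.59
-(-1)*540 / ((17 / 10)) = 5400 / 17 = 317.65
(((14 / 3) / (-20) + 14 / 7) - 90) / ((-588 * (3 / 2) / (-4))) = -2647 / 6615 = -0.40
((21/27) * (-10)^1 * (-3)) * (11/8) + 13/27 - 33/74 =128347/3996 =32.12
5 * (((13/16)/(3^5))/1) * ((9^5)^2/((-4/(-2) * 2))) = 932678955/64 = 14573108.67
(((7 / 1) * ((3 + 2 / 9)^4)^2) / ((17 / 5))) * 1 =23925.61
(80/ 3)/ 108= 20/ 81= 0.25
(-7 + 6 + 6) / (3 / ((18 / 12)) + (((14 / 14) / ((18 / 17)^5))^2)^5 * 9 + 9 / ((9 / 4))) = 64473722508994897426019642708781535108281120479128831169396736 / 84028495157223240587373725726822440096380181941991967615271533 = 0.77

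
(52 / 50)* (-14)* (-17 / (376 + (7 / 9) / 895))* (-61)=-608100948 / 15143435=-40.16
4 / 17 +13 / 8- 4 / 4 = 117 / 136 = 0.86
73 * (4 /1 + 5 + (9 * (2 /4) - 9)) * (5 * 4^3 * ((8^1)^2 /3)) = 2242560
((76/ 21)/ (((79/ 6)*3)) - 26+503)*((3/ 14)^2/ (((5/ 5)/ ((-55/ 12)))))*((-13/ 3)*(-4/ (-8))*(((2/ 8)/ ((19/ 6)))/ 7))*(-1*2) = -565918925/ 115324832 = -4.91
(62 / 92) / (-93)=-1 / 138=-0.01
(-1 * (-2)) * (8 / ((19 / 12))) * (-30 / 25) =-1152 / 95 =-12.13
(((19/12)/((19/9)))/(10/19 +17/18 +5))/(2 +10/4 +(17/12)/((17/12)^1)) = 513/24343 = 0.02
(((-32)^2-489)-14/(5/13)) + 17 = 2578/5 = 515.60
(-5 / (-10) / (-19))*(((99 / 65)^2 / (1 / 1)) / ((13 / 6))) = -0.03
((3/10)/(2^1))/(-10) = -3/200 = -0.02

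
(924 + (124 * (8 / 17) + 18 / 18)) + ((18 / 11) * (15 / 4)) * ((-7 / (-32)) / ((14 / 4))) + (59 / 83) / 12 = 1465871335 / 1490016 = 983.80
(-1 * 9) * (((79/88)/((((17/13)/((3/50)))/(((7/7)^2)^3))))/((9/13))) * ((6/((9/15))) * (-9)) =360477/7480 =48.19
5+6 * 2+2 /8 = 69 /4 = 17.25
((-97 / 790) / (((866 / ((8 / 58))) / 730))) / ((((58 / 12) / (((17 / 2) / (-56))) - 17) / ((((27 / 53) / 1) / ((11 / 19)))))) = 370520406 / 1440639332759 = 0.00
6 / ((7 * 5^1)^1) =0.17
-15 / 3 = -5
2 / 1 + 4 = 6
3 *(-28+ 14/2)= -63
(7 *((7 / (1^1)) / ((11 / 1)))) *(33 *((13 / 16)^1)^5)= 54580071 / 1048576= 52.05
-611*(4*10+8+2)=-30550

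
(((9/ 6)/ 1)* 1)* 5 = 15/ 2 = 7.50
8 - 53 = -45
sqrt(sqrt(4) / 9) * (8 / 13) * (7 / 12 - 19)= -34 * sqrt(2) / 9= -5.34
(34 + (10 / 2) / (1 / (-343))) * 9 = -15129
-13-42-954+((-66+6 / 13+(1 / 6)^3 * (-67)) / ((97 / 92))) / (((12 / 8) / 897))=-100456258 / 2619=-38356.72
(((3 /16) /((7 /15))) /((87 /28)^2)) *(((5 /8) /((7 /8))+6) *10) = 2350 /841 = 2.79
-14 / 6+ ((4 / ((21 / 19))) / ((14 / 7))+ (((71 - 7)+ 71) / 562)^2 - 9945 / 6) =-1657.97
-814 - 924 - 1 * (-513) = -1225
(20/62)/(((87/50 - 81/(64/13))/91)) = -208000/104253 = -2.00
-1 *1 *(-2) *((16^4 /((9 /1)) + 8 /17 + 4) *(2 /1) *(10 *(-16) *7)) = -4994286080 /153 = -32642392.68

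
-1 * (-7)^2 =-49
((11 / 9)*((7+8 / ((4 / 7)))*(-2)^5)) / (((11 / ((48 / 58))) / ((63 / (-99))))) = 12544 / 319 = 39.32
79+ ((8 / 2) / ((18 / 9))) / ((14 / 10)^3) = 27347 / 343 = 79.73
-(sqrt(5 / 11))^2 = -5 / 11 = -0.45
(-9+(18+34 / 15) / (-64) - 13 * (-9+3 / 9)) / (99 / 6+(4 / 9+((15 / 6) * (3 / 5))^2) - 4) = 18603 / 2735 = 6.80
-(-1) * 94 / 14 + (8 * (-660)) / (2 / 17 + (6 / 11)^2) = -5427613 / 427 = -12711.04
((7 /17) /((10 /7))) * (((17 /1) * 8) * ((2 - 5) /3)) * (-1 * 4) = 784 /5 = 156.80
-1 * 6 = -6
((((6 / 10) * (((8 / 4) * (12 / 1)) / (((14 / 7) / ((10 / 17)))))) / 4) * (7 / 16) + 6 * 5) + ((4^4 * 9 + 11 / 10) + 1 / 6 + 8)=4781209 / 2040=2343.73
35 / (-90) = -7 / 18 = -0.39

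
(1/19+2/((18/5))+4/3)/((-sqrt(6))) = -166 * sqrt(6)/513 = -0.79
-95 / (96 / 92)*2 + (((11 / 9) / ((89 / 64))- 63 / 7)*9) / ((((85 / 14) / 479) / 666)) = -69729557857 / 18156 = -3840579.30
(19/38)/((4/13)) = 13/8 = 1.62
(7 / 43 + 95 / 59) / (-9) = -4498 / 22833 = -0.20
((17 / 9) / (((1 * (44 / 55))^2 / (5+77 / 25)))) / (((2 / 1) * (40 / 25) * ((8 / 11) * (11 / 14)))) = 13.04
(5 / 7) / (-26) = -5 / 182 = -0.03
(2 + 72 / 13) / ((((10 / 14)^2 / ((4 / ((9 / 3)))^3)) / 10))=614656 / 1755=350.23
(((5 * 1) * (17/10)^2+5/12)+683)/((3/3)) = 10468/15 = 697.87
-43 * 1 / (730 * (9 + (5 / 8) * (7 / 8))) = -1376 / 223015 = -0.01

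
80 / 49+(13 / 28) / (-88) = 28069 / 17248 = 1.63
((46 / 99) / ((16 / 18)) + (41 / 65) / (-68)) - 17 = -200394 / 12155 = -16.49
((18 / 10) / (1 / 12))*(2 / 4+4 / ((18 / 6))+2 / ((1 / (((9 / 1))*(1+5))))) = 11862 / 5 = 2372.40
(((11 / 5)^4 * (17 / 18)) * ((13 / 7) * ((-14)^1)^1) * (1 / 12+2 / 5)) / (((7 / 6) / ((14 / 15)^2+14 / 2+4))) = -250631065399 / 88593750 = -2828.99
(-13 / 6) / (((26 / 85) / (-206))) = 8755 / 6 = 1459.17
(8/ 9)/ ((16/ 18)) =1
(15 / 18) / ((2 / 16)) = 20 / 3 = 6.67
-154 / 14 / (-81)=11 / 81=0.14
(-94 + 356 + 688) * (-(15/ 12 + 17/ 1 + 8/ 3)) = -119225/ 6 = -19870.83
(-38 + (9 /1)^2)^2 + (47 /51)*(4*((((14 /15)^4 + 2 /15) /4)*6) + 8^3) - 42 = 1965474979 /860625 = 2283.78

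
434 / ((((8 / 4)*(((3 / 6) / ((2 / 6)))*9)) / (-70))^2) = 2126600 / 729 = 2917.15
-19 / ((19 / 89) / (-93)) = 8277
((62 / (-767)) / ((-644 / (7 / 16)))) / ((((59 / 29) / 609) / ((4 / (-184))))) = -547491 / 1532085568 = -0.00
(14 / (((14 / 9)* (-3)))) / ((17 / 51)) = -9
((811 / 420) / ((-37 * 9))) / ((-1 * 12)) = 811 / 1678320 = 0.00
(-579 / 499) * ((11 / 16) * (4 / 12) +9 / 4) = -22967 / 7984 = -2.88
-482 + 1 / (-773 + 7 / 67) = -24959955 / 51784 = -482.00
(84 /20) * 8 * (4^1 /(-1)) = -134.40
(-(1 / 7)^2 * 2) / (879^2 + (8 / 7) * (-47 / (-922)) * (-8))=-922 / 17453177021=-0.00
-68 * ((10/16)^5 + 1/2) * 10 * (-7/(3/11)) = 42562135/4096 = 10391.15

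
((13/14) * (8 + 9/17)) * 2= 1885/119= 15.84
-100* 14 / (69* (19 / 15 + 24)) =-7000 / 8717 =-0.80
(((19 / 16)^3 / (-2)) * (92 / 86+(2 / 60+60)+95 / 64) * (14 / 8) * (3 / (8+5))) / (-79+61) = 124046914943 / 105507717120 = 1.18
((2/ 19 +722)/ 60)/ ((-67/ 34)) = -23324/ 3819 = -6.11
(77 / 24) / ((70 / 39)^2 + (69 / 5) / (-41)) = 8002995 / 7196408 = 1.11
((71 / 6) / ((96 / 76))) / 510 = 1349 / 73440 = 0.02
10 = 10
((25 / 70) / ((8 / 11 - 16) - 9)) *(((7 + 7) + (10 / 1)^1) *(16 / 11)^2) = -5120 / 6853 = -0.75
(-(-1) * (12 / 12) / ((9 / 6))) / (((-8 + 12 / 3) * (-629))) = 1 / 3774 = 0.00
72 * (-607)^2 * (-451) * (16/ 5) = -191428414848/ 5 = -38285682969.60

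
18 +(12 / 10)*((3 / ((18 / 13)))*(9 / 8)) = 837 / 40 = 20.92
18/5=3.60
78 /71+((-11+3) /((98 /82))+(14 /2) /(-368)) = -7187841 /1280272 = -5.61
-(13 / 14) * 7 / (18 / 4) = -13 / 9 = -1.44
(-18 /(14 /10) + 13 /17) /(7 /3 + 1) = -4317 /1190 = -3.63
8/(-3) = -8/3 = -2.67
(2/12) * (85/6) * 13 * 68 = 18785/9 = 2087.22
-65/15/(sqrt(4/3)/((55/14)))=-715 * sqrt(3)/84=-14.74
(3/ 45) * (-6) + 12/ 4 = 13/ 5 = 2.60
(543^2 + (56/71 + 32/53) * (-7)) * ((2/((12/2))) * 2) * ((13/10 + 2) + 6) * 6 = 10968020.19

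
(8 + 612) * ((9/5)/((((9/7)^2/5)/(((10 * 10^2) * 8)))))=243040000/9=27004444.44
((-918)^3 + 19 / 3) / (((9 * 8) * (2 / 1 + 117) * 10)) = -2320861877 / 257040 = -9029.19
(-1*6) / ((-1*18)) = 1 / 3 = 0.33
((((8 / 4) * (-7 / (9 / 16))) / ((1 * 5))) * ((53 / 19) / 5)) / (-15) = 0.19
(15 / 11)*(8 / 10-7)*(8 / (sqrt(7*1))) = -744*sqrt(7) / 77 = -25.56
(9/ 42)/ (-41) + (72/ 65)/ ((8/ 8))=41133/ 37310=1.10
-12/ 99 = -4/ 33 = -0.12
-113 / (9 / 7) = -791 / 9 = -87.89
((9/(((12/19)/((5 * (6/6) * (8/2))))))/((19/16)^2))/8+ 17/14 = 7043/266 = 26.48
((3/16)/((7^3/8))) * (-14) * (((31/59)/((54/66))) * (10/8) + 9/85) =-164041/2948820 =-0.06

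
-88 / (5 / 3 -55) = 33 / 20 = 1.65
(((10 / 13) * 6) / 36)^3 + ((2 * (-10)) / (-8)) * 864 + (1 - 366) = 1795.00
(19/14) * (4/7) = 38/49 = 0.78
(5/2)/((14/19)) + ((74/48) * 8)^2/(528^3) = 31463571823/9273470976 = 3.39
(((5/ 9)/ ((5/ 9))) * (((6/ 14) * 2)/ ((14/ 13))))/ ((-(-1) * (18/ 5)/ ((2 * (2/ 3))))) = 130/ 441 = 0.29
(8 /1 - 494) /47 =-486 /47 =-10.34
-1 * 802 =-802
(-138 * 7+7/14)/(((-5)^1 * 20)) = 1931/200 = 9.66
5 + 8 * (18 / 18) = 13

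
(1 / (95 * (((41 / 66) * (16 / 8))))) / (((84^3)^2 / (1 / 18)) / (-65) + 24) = -143 / 1641966999368104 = -0.00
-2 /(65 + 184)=-2 /249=-0.01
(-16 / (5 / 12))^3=-56623.10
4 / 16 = 1 / 4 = 0.25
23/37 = 0.62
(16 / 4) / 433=4 / 433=0.01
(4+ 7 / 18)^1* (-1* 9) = -79 / 2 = -39.50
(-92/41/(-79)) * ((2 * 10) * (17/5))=6256/3239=1.93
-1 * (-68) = 68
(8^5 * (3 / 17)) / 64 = 1536 / 17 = 90.35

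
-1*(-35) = 35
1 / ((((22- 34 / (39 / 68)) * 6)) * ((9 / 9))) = -13 / 2908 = -0.00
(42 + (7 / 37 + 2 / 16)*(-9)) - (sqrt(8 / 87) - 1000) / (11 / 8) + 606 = 4468681 / 3256 - 16*sqrt(174) / 957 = 1372.22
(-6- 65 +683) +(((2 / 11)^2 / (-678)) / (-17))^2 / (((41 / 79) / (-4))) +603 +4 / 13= 314978880873890279 / 259176242253357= 1215.31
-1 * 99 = -99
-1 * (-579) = 579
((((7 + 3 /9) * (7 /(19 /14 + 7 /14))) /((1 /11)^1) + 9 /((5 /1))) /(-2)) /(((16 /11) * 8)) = -656051 /49920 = -13.14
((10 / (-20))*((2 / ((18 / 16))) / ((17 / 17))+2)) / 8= -17 / 72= -0.24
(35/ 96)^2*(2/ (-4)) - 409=-7539913/ 18432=-409.07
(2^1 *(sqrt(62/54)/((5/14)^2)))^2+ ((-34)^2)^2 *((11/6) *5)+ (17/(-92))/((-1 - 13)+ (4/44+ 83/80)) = 53854702818254764/4396291875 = 12250028.97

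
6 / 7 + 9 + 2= 83 / 7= 11.86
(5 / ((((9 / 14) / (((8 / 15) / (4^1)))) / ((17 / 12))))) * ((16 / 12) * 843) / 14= 9554 / 81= 117.95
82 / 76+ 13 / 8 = 411 / 152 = 2.70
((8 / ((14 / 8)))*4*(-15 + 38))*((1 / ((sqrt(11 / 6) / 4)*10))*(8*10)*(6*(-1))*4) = -238550.47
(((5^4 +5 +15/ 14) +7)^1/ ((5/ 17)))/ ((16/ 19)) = 2885359/ 1120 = 2576.21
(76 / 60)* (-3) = -19 / 5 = -3.80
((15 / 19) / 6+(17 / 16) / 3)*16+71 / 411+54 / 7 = 285322 / 18221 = 15.66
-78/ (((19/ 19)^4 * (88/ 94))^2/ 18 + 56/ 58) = -1729647/ 22490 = -76.91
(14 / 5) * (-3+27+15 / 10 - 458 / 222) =65.62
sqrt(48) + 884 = 4 * sqrt(3) + 884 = 890.93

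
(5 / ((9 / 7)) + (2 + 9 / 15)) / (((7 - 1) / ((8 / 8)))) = 146 / 135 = 1.08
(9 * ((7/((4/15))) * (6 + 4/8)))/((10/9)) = 22113/16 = 1382.06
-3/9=-1/3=-0.33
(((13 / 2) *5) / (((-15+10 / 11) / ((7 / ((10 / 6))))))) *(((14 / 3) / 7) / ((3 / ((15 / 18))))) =-1001 / 558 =-1.79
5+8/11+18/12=159/22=7.23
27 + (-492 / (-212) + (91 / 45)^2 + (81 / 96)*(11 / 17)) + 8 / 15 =2013658277 / 58384800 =34.49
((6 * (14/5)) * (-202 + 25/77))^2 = 34725577104/3025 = 11479529.62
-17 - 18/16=-145/8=-18.12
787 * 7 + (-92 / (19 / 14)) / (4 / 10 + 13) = 7006517 / 1273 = 5503.94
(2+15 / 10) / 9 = 7 / 18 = 0.39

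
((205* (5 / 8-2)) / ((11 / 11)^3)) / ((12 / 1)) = -2255 / 96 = -23.49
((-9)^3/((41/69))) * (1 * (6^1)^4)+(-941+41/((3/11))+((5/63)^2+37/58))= -1590792.36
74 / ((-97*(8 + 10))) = -37 / 873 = -0.04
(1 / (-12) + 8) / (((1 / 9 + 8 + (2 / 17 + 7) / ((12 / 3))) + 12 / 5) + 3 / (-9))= 24225 / 36589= 0.66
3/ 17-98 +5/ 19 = -31512/ 323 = -97.56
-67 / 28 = -2.39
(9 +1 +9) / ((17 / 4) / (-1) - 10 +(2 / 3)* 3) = -76 / 49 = -1.55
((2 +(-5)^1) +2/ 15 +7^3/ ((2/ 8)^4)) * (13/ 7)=17122001/ 105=163066.68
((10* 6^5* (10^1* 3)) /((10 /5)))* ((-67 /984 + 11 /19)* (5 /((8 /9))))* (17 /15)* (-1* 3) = -8877415725 /779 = -11395912.36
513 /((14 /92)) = 23598 /7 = 3371.14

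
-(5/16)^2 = -25/256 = -0.10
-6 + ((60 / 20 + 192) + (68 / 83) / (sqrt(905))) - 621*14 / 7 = -1053 + 68*sqrt(905) / 75115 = -1052.97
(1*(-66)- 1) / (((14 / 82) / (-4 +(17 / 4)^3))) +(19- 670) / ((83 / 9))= -1064425489 / 37184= -28625.90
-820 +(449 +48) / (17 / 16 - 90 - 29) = -1555292 / 1887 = -824.21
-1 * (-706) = 706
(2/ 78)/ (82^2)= 1/ 262236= 0.00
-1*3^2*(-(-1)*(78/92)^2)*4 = -13689/529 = -25.88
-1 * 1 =-1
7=7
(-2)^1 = -2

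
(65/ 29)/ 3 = 65/ 87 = 0.75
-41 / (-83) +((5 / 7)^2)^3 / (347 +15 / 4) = 6772710927 / 13700108401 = 0.49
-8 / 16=-1 / 2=-0.50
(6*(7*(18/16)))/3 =63/4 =15.75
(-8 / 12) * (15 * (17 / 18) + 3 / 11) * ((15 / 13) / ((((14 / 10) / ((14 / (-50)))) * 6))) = 953 / 2574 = 0.37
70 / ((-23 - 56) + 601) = 35 / 261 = 0.13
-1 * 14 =-14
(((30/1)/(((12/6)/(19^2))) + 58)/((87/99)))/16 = 180609/464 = 389.24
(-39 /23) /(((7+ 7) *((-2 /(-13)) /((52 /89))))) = -6591 /14329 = -0.46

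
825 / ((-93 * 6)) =-275 / 186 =-1.48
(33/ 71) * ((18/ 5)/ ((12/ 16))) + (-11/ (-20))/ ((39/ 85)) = 189937/ 55380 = 3.43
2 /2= 1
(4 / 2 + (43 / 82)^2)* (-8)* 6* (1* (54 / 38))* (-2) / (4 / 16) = 39649824 / 31939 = 1241.42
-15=-15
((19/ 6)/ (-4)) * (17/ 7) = -323/ 168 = -1.92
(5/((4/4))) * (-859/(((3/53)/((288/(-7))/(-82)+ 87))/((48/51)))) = -30488521360/4879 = -6248928.34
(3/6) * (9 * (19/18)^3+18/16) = 1897/324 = 5.85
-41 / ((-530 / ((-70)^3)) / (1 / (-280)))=10045 / 106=94.76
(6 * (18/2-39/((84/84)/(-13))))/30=516/5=103.20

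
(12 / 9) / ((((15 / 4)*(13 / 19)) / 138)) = 71.71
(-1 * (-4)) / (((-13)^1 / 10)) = -40 / 13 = -3.08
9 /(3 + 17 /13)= 117 /56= 2.09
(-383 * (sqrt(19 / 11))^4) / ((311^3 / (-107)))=14794141 / 3639707951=0.00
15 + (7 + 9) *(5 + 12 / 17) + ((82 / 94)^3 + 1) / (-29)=5437700021 / 51184739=106.24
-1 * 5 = -5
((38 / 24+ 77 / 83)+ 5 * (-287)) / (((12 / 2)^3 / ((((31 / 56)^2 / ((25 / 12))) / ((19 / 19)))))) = -1371115399 / 1405555200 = -0.98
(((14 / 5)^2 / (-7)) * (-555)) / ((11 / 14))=43512 / 55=791.13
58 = 58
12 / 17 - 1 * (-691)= 11759 / 17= 691.71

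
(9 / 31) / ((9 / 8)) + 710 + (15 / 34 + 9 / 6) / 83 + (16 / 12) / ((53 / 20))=4943378219 / 6954819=710.78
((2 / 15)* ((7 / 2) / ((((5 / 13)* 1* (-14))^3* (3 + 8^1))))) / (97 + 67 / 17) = -2873 / 1067220000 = -0.00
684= 684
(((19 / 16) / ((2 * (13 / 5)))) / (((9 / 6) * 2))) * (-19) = -1805 / 1248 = -1.45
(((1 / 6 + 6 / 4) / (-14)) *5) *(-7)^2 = -175 / 6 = -29.17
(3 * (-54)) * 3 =-486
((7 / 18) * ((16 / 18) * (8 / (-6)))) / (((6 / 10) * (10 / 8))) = -448 / 729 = -0.61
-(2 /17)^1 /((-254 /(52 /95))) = 52 /205105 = 0.00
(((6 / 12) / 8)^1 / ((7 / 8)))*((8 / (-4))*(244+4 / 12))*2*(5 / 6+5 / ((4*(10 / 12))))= -1466 / 9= -162.89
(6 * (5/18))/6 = 5/18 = 0.28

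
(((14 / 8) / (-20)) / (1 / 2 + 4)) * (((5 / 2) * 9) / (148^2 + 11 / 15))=-105 / 5257136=-0.00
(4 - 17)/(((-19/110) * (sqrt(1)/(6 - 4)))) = 2860/19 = 150.53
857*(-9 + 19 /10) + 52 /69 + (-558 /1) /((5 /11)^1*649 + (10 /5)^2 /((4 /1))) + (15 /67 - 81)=-21096088039 /3421020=-6166.61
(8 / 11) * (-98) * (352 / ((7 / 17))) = -60928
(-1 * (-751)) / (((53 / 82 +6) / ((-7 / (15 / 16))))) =-6897184 / 8175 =-843.69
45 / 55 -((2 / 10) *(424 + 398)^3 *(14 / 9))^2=-8210973355956290079 / 275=-29858084930750145.74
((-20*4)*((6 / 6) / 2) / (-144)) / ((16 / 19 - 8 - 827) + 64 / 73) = -6935 / 20803698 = -0.00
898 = 898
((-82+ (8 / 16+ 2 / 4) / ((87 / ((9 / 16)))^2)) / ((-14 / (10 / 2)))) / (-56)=-88271315 / 168792064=-0.52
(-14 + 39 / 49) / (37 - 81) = 647 / 2156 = 0.30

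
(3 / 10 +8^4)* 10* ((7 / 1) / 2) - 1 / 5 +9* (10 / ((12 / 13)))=717339 / 5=143467.80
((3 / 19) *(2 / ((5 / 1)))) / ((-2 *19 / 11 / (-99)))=3267 / 1805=1.81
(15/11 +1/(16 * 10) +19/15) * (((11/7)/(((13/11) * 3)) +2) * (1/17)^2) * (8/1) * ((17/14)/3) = 9285307/128648520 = 0.07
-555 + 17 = -538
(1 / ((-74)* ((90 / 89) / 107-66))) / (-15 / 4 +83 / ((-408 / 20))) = -161891 / 6181113070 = -0.00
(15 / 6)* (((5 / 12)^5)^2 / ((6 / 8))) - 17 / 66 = -262611688577 / 1021636509696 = -0.26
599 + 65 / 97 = 58168 / 97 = 599.67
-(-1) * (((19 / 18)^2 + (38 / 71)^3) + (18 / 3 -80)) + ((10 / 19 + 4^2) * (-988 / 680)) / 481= -72.78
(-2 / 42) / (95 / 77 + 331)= -11 / 76746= -0.00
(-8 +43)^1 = 35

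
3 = 3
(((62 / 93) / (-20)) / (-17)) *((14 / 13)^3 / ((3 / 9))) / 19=1372 / 3548155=0.00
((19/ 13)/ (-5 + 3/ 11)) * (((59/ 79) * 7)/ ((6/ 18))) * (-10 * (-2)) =-1294755/ 13351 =-96.98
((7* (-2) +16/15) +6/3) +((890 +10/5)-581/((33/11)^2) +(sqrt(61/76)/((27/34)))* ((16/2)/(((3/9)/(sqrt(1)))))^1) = 136* sqrt(1159)/171 +36743/45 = 843.59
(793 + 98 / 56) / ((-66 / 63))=-758.62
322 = 322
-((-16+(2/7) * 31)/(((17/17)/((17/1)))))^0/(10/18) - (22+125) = -744/5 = -148.80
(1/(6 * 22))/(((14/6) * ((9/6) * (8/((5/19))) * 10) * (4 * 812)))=1/456175104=0.00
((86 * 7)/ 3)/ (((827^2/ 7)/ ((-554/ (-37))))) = 2334556/ 75916119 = 0.03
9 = 9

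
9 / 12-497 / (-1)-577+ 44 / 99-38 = -4205 / 36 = -116.81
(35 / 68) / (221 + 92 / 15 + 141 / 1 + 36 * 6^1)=525 / 595816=0.00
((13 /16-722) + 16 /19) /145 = -4.97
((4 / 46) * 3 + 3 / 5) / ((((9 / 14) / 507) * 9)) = 26026 / 345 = 75.44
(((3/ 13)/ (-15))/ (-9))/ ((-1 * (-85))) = 0.00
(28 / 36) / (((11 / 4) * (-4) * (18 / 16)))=-56 / 891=-0.06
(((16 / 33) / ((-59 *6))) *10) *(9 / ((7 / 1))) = -80 / 4543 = -0.02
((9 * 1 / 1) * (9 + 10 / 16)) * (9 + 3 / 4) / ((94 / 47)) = 27027 / 64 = 422.30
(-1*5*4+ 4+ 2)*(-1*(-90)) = -1260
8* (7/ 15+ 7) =59.73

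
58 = 58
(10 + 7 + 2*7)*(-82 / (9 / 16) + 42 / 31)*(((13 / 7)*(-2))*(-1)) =-1047644 / 63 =-16629.27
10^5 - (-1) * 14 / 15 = 1500014 / 15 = 100000.93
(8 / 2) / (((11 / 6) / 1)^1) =24 / 11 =2.18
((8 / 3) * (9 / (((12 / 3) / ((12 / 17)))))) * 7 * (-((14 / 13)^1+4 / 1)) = -33264 / 221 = -150.52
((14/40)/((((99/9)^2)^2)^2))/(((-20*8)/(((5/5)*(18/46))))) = -63/15776813641600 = -0.00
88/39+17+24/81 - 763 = -260950/351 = -743.45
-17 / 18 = -0.94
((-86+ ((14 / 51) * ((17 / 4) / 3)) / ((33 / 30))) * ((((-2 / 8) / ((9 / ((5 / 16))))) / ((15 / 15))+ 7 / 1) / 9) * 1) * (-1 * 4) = 34144933 / 128304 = 266.13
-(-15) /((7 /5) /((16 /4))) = 300 /7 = 42.86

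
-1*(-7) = 7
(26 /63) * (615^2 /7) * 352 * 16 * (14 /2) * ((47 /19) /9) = 289228825600 /1197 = 241628091.56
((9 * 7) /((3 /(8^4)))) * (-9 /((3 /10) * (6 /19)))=-8171520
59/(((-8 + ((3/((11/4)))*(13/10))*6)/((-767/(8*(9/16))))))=-19753.29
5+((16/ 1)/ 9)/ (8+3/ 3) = 421/ 81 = 5.20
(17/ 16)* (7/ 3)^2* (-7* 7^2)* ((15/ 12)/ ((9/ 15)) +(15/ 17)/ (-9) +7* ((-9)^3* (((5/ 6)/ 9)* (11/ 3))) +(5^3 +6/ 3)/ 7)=1957028689/ 576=3397619.25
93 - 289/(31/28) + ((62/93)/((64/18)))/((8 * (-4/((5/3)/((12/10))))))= -16002823/95232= -168.04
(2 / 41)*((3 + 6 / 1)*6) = 108 / 41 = 2.63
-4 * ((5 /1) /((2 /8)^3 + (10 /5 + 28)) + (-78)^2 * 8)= -373996928 /1921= -194688.67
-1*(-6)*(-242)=-1452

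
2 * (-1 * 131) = -262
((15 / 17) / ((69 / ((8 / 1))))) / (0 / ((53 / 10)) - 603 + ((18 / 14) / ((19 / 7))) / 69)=-190 / 1119909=-0.00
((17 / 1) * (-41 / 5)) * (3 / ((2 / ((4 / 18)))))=-697 / 15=-46.47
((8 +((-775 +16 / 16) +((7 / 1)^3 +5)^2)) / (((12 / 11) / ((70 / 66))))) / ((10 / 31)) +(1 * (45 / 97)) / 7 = 8865482587 / 24444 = 362685.43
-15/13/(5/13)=-3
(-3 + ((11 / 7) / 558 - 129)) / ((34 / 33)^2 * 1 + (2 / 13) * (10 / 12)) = -811008913 / 7309862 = -110.95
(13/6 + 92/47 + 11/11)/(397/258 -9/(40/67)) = -1242700/3282809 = -0.38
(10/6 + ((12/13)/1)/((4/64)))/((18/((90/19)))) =3205/741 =4.33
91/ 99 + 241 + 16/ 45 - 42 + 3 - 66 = 67951/ 495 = 137.27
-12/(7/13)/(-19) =156/133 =1.17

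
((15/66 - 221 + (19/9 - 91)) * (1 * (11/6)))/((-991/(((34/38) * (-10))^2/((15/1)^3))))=932603/68631705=0.01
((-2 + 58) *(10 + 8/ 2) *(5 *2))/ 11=7840/ 11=712.73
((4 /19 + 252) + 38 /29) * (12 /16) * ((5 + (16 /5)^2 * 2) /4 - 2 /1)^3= 184067571309 /11600000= 15867.89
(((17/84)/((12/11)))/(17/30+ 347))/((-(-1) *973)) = 935/1704439128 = 0.00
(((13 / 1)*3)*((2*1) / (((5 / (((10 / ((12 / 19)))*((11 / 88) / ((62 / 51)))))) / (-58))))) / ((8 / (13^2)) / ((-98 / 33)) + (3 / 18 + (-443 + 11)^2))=-9075470859 / 1149803336572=-0.01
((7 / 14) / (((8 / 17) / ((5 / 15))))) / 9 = 17 / 432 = 0.04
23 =23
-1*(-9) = 9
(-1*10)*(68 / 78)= -340 / 39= -8.72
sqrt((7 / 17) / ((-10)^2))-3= -3 +sqrt(119) / 170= -2.94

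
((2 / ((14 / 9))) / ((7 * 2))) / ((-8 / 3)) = -27 / 784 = -0.03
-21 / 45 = -7 / 15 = -0.47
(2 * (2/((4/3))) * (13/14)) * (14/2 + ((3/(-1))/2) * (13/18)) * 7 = 923/8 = 115.38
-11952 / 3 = -3984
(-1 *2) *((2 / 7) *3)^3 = -432 / 343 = -1.26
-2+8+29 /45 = 299 /45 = 6.64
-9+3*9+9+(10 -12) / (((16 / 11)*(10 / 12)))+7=647 / 20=32.35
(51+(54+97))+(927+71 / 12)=13619 / 12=1134.92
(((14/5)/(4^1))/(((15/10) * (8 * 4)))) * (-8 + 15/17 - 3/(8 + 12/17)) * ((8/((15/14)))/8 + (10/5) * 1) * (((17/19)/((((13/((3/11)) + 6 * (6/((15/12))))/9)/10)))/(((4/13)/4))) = -56381325/12901456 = -4.37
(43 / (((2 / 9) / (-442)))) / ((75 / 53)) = -1510977 / 25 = -60439.08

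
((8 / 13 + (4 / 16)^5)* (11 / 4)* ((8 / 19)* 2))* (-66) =-2978415 / 31616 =-94.21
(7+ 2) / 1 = 9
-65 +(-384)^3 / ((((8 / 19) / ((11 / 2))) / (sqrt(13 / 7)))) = -739639296 * sqrt(91) / 7 -65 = -1007958521.23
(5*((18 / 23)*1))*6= 540 / 23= 23.48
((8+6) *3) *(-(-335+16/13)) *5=911190/13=70091.54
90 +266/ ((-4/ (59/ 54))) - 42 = -2663/ 108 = -24.66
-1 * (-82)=82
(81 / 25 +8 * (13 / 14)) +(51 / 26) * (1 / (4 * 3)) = 197143 / 18200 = 10.83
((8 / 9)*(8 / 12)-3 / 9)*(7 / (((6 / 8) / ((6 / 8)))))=49 / 27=1.81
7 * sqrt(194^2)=1358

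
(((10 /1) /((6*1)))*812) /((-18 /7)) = -14210 /27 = -526.30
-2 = -2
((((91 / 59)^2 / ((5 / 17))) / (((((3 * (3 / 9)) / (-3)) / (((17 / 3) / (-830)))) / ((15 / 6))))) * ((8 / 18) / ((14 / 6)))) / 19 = 341887 / 82343055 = 0.00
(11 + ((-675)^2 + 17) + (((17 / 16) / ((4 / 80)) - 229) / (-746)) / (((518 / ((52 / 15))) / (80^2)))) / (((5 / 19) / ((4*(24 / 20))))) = 20073312291096 / 2415175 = 8311328.29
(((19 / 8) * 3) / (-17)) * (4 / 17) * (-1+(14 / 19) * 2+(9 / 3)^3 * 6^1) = -16.02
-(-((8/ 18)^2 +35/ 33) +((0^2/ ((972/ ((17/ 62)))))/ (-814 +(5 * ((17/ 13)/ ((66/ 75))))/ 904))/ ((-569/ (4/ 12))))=1121/ 891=1.26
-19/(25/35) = -133/5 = -26.60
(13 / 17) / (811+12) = 13 / 13991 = 0.00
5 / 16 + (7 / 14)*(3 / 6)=9 / 16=0.56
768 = 768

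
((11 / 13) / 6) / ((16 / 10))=55 / 624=0.09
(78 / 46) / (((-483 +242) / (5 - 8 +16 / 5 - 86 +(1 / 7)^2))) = 819624 / 1358035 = 0.60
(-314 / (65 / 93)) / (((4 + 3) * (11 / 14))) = -58404 / 715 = -81.68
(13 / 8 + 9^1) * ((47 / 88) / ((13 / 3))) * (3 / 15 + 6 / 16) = 0.75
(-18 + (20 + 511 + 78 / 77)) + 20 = 41119 / 77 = 534.01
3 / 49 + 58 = 2845 / 49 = 58.06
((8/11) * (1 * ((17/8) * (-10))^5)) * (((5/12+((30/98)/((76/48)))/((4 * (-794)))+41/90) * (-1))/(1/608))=51491335070245625/30813552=1671061326.21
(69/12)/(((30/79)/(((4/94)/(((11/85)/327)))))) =3366901/2068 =1628.10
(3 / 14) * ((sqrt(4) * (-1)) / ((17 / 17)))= -3 / 7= -0.43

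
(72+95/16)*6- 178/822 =1536839/3288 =467.41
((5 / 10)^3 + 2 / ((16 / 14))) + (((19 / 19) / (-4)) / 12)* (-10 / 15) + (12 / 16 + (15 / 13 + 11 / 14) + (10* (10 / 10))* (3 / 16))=42283 / 6552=6.45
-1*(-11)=11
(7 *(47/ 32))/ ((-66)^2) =329/ 139392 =0.00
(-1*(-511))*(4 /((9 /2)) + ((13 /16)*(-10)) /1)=-266231 /72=-3697.65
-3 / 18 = -1 / 6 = -0.17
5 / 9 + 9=86 / 9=9.56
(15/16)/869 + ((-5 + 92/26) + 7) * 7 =38.77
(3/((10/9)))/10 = 0.27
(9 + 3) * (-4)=-48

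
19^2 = 361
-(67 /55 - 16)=813 /55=14.78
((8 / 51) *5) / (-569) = -40 / 29019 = -0.00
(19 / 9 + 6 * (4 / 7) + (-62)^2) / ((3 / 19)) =4607899 / 189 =24380.42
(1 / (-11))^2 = 0.01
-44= -44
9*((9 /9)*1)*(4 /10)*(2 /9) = 4 /5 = 0.80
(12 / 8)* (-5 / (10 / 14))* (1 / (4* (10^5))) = -21 / 800000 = -0.00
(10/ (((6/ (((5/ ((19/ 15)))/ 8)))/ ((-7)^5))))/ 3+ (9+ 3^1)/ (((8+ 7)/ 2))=-10500727/ 2280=-4605.58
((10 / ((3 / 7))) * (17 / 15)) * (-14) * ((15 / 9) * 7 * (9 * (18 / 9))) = -233240 / 3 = -77746.67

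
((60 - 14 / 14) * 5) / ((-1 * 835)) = -59 / 167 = -0.35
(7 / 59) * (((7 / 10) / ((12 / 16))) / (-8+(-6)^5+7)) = -0.00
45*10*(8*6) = 21600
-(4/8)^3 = -1/8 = -0.12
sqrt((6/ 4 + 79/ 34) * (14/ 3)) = sqrt(46410)/ 51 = 4.22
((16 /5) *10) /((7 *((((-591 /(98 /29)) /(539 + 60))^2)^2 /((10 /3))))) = 542829611649025756160 /258858940828179123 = 2097.01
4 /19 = 0.21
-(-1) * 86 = 86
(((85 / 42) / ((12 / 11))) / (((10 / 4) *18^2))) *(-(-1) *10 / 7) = 935 / 285768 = 0.00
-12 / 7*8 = -96 / 7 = -13.71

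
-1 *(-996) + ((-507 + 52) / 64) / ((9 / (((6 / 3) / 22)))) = 6310201 / 6336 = 995.93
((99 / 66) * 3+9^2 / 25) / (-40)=-0.19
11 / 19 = 0.58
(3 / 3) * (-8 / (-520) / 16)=1 / 1040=0.00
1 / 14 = 0.07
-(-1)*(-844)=-844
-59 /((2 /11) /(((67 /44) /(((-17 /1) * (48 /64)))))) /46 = 3953 /4692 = 0.84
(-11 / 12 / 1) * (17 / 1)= -187 / 12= -15.58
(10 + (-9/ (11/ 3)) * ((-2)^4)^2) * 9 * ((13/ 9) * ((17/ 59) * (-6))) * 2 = 18038904/ 649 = 27794.92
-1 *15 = -15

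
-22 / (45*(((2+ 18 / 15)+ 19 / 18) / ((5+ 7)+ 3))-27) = 660 / 427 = 1.55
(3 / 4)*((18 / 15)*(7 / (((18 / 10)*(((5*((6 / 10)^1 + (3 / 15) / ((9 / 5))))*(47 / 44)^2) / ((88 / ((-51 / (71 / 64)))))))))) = -1984521 / 1201696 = -1.65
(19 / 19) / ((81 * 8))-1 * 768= -497663 / 648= -768.00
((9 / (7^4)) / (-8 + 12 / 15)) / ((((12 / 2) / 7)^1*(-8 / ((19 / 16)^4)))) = 651605 / 4315938816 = 0.00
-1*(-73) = 73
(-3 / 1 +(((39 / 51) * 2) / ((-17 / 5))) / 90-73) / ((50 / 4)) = -395378 / 65025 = -6.08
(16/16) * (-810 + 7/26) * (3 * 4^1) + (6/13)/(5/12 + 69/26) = -60505386/6227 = -9716.62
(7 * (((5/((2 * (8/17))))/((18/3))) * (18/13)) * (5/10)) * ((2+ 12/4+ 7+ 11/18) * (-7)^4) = 324291065/2496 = 129924.30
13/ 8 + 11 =101/ 8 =12.62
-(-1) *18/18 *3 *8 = 24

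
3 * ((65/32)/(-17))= -195/544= -0.36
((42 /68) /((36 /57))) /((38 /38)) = 133 /136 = 0.98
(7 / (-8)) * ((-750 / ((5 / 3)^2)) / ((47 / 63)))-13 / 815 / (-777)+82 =398.68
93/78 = 31/26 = 1.19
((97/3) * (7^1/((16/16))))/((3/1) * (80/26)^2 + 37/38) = 4360538/565959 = 7.70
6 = 6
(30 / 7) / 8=0.54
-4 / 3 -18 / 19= -2.28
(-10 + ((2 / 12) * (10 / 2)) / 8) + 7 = -139 / 48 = -2.90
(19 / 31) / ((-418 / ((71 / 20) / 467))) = -71 / 6369880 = -0.00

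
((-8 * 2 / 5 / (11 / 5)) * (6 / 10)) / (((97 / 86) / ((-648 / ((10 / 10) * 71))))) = 2674944 / 378785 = 7.06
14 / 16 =7 / 8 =0.88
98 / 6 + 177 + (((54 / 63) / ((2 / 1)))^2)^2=1392823 / 7203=193.37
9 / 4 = 2.25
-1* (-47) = 47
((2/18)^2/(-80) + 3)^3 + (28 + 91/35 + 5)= 62.60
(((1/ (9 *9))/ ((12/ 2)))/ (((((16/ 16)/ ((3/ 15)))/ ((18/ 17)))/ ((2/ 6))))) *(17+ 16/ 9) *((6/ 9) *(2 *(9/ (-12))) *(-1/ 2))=169/ 123930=0.00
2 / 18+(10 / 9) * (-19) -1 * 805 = -826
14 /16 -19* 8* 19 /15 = -22999 /120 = -191.66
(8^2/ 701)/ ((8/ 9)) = 72/ 701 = 0.10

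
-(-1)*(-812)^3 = -535387328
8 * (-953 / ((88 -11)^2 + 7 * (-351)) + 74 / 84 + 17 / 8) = 28451 / 1302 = 21.85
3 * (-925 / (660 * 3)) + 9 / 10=-0.50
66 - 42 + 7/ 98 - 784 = -10639/ 14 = -759.93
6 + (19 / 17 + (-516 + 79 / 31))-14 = -274216 / 527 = -520.33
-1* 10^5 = -100000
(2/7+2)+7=65/7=9.29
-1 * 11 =-11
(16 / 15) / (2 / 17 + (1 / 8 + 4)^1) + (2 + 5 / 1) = 62761 / 8655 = 7.25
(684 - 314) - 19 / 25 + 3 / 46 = 424701 / 1150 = 369.31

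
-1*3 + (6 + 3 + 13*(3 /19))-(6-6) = 8.05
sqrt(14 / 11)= sqrt(154) / 11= 1.13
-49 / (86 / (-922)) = 22589 / 43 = 525.33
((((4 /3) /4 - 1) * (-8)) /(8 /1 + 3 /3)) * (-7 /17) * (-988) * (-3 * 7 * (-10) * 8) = 405015.42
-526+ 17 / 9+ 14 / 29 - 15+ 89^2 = 1926799 / 261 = 7382.37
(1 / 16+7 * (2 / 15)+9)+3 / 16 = 611 / 60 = 10.18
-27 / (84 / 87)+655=17557 / 28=627.04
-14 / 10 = -1.40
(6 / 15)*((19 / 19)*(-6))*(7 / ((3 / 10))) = -56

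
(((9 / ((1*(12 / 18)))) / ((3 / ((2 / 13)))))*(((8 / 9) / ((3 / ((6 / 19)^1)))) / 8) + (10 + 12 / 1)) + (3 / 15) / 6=163327 / 7410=22.04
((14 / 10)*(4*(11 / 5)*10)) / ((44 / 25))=70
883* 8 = 7064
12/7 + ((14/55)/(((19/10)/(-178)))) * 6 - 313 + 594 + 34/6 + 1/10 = 6381589/43890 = 145.40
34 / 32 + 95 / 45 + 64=67.17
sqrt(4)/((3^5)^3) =0.00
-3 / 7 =-0.43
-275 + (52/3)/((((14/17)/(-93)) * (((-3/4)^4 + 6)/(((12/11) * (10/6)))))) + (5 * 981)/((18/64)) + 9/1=2068163326/124509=16610.55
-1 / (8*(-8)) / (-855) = -1 / 54720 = -0.00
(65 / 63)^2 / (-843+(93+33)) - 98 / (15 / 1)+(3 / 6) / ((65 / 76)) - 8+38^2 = 1430.05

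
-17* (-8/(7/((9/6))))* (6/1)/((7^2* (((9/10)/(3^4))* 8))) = 13770/343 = 40.15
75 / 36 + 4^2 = 217 / 12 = 18.08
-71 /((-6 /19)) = 1349 /6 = 224.83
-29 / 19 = -1.53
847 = 847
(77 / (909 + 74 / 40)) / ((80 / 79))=6083 / 72868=0.08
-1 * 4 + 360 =356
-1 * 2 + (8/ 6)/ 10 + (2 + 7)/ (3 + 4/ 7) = 0.65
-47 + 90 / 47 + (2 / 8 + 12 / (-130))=-549013 / 12220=-44.93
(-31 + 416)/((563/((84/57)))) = 10780/10697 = 1.01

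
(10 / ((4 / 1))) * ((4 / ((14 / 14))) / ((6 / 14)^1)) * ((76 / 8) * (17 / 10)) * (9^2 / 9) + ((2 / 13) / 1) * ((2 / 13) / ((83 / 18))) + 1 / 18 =428160796 / 126243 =3391.56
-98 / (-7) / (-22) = -7 / 11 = -0.64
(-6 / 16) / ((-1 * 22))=3 / 176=0.02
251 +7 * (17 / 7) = 268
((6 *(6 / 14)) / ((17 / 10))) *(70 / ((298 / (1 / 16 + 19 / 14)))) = 35775 / 70924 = 0.50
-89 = -89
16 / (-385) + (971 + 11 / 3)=1125692 / 1155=974.63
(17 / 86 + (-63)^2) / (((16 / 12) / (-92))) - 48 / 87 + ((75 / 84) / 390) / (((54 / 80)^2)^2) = -273875.18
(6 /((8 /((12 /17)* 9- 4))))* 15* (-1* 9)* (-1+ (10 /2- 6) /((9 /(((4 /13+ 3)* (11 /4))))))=211725 /442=479.02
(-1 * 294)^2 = 86436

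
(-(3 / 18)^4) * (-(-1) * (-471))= 157 / 432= 0.36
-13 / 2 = -6.50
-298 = -298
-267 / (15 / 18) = -1602 / 5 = -320.40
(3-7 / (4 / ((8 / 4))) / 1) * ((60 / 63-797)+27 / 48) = 267283 / 672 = 397.74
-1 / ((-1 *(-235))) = -1 / 235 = -0.00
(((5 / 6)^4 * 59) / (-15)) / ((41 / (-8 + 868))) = -1585625 / 39852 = -39.79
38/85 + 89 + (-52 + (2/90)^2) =1289132/34425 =37.45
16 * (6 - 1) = 80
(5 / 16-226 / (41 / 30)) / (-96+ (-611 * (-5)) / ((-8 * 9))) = 974475 / 817294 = 1.19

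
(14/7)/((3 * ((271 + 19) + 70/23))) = 23/10110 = 0.00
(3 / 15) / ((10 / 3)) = 0.06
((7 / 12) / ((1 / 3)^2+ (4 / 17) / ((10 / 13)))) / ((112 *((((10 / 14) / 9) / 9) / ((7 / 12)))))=67473 / 81664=0.83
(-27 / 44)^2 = 729 / 1936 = 0.38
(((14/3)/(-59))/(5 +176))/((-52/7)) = 49/832962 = 0.00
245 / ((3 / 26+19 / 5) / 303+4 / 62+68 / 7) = 2094169350 / 83696033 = 25.02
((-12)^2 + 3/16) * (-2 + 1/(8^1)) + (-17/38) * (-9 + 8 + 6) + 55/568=-47051665/172672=-272.49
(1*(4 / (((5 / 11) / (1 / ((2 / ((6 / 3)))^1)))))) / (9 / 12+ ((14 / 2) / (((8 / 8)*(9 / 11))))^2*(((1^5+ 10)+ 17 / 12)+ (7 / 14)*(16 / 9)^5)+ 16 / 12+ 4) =420901272 / 74846938325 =0.01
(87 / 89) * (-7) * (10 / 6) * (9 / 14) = -1305 / 178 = -7.33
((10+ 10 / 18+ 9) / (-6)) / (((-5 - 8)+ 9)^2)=-11 / 54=-0.20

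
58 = 58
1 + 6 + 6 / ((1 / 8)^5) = 196615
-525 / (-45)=35 / 3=11.67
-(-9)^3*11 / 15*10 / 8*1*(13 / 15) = 11583 / 20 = 579.15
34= 34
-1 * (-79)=79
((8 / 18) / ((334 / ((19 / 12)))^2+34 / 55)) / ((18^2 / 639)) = 1409705 / 71566399314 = 0.00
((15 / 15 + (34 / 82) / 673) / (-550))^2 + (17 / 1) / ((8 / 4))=323583926827 / 38068682450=8.50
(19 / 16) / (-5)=-19 / 80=-0.24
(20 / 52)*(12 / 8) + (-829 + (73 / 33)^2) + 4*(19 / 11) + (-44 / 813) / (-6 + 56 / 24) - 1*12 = -828.61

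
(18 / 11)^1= 18 / 11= 1.64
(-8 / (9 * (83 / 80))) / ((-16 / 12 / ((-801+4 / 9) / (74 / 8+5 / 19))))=-87612800 / 1620243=-54.07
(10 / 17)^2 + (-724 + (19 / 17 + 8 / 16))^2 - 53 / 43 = 25939392935 / 49708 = 521835.38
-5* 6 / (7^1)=-30 / 7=-4.29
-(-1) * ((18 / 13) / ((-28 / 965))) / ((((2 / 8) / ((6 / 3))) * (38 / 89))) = -1545930 / 1729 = -894.12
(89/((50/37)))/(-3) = -3293/150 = -21.95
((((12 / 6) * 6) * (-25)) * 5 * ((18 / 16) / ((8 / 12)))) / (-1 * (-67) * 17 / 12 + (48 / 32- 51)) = -6075 / 109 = -55.73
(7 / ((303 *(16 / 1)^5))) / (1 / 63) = 147 / 105906176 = 0.00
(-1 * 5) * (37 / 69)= -185 / 69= -2.68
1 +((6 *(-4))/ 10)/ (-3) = 9/ 5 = 1.80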